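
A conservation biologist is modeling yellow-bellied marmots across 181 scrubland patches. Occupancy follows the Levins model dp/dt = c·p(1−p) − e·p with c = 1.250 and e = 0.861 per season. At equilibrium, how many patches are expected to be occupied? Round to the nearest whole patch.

56

p* = 1 − e/c = 1 − 0.861/1.250 = 0.3112.
Expected occupied patches = N × p* = 181 × 0.3112 = 56.33 ≈ 56.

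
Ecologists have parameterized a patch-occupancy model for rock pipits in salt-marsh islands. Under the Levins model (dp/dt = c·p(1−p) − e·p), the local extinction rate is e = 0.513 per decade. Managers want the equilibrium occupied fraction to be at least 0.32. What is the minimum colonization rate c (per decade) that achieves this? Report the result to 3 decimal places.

p* = 1 − e/c ≥ 0.32 requires e/c ≤ 0.6800, i.e. c ≥ e/0.6800.
c_min = 0.513/0.6800 = 0.7544.

0.754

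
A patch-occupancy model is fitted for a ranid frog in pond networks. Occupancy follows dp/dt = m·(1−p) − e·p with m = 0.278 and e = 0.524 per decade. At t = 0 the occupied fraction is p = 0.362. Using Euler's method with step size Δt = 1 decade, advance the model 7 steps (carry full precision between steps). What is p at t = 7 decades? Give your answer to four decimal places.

0.3466

Update rule: p ← p + [m·(1−p) − e·p]·Δt with Δt = 1.
  1  |  dp/dt·Δt = -0.012324  |  p_1 = 0.349676
  2  |  dp/dt·Δt = -0.002440  |  p_2 = 0.347236
  3  |  dp/dt·Δt = -0.000483  |  p_3 = 0.346753
  4  |  dp/dt·Δt = -0.000096  |  p_4 = 0.346657
  5  |  dp/dt·Δt = -0.000019  |  p_5 = 0.346638
  6  |  dp/dt·Δt = -0.000004  |  p_6 = 0.346634
  7  |  dp/dt·Δt = -0.000001  |  p_7 = 0.346634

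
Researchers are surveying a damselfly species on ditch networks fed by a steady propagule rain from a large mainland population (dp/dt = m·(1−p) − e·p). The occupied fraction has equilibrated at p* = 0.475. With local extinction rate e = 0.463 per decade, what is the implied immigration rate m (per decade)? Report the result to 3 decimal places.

At equilibrium m(1−p*) = e·p*, so m = e·p*/(1−p*).
m = 0.463 × 0.475 / 0.5250 = 0.2199/0.5250 = 0.4189.

0.419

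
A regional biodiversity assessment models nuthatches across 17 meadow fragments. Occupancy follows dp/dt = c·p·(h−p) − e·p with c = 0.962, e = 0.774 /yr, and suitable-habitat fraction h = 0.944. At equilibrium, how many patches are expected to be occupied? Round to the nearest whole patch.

2

p* = h − e/c = 0.944 − 0.8046 = 0.1394.
Expected occupied patches = N × p* = 17 × 0.1394 = 2.37 ≈ 2.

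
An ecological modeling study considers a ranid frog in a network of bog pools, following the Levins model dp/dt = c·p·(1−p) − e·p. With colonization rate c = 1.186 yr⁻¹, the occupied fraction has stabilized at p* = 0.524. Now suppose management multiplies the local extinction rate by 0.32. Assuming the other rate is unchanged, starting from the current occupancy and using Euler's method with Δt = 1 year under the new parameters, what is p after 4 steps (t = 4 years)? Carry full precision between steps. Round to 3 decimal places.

0.848

Balance c(1−p*) = e gives e = 1.186×(1 − 0.52400) = 0.56454.
Starting from p₀ = 0.52400; update p ← p + (dp/dt)·Δt with the new parameters.
p: 0.52400 → 0.72516  (Δp = +0.20116)
p: 0.72516 → 0.83053  (Δp = +0.10538)
p: 0.83053 → 0.84742  (Δp = +0.01689)
p: 0.84742 → 0.84768  (Δp = +0.00026)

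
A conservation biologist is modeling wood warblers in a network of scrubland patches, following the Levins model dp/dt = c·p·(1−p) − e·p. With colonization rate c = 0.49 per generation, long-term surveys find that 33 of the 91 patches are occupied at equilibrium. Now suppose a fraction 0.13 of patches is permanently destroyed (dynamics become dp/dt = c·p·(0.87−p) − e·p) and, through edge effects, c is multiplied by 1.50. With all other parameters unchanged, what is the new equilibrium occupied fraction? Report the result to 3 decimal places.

0.445

Observed p* = 33/91 = 0.36264.
Balance c(1−p*) = e gives e = 0.49×(1 − 0.36264) = 0.31231.
New p* = 0.87 − e/c = 0.87 − 0.31231/0.73500 = 0.44509.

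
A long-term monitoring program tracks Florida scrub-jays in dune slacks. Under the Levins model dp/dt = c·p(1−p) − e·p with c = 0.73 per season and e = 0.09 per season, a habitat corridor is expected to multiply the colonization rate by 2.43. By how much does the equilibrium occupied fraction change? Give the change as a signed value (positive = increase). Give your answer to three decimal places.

0.073

Before: p* = 1 − 0.09/0.73 = 0.8767.
After the change, c = 1.7739, e = 0.09, so p* = 1 − 0.09/1.7739 = 0.9493.
Δp* = 0.9493 − 0.8767 = +0.0726.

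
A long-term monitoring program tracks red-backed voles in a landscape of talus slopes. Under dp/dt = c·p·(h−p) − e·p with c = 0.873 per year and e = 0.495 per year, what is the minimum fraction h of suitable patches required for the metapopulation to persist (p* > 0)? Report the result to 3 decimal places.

0.567

p* = h − e/c is positive only when h > e/c.
h_min = e/c = 0.495/0.873 = 0.5670.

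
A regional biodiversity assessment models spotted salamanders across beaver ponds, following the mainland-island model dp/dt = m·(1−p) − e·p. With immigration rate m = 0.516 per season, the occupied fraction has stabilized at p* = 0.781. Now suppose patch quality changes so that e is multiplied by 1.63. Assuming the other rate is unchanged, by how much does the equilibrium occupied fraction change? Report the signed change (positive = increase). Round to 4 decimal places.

Balance m(1−p*) = e·p* gives e = m(1−p*)/p* = 0.516×0.21900/0.78100 = 0.14469.
New p* = m/(m+e) = 0.51600/(0.51600+0.23584) = 0.68632.
Δp* = 0.68632 − 0.78100 = -0.09468.

-0.0947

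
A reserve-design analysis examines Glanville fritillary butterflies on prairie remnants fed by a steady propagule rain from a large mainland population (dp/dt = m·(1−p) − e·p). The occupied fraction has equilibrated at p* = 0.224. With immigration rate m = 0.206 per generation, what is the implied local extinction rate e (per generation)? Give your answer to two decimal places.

At equilibrium m(1−p*) = e·p*, so e = m(1−p*)/p*.
e = 0.206 × 0.7760 / 0.224 = 0.7136.

0.71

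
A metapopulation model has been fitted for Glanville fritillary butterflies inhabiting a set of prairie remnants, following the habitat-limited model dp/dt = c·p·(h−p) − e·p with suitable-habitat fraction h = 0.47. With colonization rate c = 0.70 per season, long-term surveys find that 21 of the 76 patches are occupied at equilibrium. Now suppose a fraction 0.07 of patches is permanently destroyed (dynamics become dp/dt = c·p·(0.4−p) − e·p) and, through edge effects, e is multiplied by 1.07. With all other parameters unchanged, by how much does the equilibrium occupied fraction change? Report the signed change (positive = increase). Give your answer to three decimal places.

Observed p* = 21/76 = 0.27632.
Balance c(h−p*) = e gives e = 0.70×(0.47 − 0.27632) = 0.13558.
New p* = 0.4 − e/c = 0.4 − 0.14507/0.70000 = 0.19276.
Δp* = 0.19276 − 0.27632 = -0.08356.

-0.084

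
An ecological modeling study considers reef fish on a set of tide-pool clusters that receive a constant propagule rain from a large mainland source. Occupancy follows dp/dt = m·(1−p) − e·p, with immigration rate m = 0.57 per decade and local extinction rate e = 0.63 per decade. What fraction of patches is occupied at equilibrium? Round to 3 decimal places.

At equilibrium the propagule rain into empty patches balances local extinction: m(1−p*) = e·p*.
p* = m/(m+e) = 0.57/(0.57+0.63) = 0.57/1.2000 = 0.4750.

0.475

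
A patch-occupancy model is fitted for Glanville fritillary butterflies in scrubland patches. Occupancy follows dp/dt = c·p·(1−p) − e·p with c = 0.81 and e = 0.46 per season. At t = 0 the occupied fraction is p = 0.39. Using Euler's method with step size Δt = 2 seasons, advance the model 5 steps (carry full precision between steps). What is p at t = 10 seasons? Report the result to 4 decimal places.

0.4320

Update rule: p ← p + [c·p·(1−p) − e·p]·Δt with Δt = 2.
t = 2: p = 0.39000 + (+0.02660) = 0.41660
t = 4: p = 0.41660 + (+0.01046) = 0.42706
t = 6: p = 0.42706 + (+0.00349) = 0.43055
t = 8: p = 0.43055 + (+0.00108) = 0.43163
t = 10: p = 0.43163 + (+0.00033) = 0.43196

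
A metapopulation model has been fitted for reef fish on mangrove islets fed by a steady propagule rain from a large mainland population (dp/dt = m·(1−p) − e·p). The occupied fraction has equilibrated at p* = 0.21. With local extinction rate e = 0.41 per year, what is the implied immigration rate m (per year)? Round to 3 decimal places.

0.109

At equilibrium m(1−p*) = e·p*, so m = e·p*/(1−p*).
m = 0.41 × 0.21 / 0.7900 = 0.0861/0.7900 = 0.1090.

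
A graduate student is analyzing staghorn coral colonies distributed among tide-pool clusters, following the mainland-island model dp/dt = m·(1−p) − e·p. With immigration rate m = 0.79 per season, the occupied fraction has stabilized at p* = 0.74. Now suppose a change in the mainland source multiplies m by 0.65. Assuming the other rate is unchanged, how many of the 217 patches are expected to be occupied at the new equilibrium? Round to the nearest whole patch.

Balance m(1−p*) = e·p* gives e = m(1−p*)/p* = 0.79×0.26000/0.74000 = 0.27757.
New p* = m/(m+e) = 0.51350/(0.51350+0.27757) = 0.64912.
Expected occupied = 217 × 0.64912 = 140.86 ≈ 141.

141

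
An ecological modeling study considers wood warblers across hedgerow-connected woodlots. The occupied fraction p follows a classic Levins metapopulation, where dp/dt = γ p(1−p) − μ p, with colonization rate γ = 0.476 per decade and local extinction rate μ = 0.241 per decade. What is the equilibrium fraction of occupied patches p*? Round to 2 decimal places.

At equilibrium, colonization balances extinction: γ·p*·(1−p*) = μ·p*.
So p* = 1 − μ/γ = 1 − 0.241/0.476 = 1 − 0.5063 = 0.4937.

0.49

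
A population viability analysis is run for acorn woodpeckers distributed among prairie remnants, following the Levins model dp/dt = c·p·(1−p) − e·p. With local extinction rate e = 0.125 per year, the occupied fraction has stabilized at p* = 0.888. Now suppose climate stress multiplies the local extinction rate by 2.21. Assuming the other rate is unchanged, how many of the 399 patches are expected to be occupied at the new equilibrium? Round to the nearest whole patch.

Balance c(1−p*) = e gives c = e/(1 − 0.88800) = 0.125/0.11200 = 1.11607.
New p* = 1 − e/c = 1 − 0.27625/1.11607 = 0.75248.
Expected occupied = 399 × 0.75248 = 300.24 ≈ 300.

300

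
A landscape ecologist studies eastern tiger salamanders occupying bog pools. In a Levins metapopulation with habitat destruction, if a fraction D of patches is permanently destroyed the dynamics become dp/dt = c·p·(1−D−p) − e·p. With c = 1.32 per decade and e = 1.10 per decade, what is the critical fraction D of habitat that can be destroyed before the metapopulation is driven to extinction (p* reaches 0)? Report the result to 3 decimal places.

0.167

The nontrivial equilibrium is p* = (1−D) − e/c; extinction occurs when this hits zero.
So D_crit = 1 − e/c = 1 − 1.10/1.32 = 1 − 0.8333 = 0.1667.
This equals the undisturbed p*, a classic result of Lande's extension.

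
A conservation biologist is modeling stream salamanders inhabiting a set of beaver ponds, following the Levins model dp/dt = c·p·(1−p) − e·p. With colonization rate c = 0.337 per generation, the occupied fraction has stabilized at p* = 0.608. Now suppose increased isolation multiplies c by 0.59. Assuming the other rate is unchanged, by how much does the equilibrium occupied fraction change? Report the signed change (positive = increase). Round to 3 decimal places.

Balance c(1−p*) = e gives e = 0.337×(1 − 0.60800) = 0.13210.
New p* = 1 − e/c = 1 − 0.13210/0.19883 = 0.33561.
Δp* = 0.33561 − 0.60800 = -0.27239.

-0.272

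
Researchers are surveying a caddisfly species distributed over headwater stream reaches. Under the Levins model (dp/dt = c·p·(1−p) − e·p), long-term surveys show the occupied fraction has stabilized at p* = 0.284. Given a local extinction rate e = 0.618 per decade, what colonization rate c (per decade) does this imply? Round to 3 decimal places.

0.863

At equilibrium c(1−p*) = e, so c = e/(1−p*).
c = 0.618/(1 − 0.284) = 0.618/0.7160 = 0.8631.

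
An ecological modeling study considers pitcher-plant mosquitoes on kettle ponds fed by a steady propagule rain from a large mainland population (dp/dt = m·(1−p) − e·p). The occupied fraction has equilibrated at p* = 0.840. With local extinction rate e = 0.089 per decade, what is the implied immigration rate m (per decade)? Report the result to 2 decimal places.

At equilibrium m(1−p*) = e·p*, so m = e·p*/(1−p*).
m = 0.089 × 0.840 / 0.1600 = 0.0748/0.1600 = 0.4672.

0.47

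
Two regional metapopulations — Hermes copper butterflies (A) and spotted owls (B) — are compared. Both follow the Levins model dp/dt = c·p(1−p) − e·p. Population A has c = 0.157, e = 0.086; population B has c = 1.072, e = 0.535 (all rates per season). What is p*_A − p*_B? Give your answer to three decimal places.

A: p*_A = 1 − 0.086/0.157 = 0.4522.
B: p*_B = 1 − 0.535/1.072 = 0.5009.
p*_A − p*_B = 0.4522 − 0.5009 = -0.0487.

-0.049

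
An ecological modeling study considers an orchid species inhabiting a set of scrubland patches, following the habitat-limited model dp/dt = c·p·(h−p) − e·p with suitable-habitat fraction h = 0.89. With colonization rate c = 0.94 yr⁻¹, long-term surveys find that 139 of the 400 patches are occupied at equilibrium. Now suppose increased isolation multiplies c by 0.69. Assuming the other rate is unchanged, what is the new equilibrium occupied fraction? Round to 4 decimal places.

Observed p* = 139/400 = 0.34750.
Balance c(h−p*) = e gives e = 0.94×(0.89 − 0.34750) = 0.50995.
New p* = 0.89 − e/c = 0.89 − 0.50995/0.64860 = 0.10377.

0.1038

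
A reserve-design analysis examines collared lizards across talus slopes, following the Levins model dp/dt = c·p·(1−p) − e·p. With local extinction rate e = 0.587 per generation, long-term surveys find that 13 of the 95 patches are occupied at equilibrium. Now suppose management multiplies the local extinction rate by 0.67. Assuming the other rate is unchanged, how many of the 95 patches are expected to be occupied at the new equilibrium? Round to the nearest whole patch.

Observed p* = 13/95 = 0.13684.
Balance c(1−p*) = e gives c = e/(1 − 0.13684) = 0.587/0.86316 = 0.68006.
New p* = 1 − e/c = 1 − 0.39329/0.68006 = 0.42168.
Expected occupied = 95 × 0.42168 = 40.06 ≈ 40.

40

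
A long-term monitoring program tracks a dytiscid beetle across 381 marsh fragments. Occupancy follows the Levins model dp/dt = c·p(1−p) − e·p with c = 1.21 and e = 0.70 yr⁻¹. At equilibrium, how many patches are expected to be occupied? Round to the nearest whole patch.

161

p* = 1 − e/c = 1 − 0.70/1.21 = 0.4215.
Expected occupied patches = N × p* = 381 × 0.4215 = 160.59 ≈ 161.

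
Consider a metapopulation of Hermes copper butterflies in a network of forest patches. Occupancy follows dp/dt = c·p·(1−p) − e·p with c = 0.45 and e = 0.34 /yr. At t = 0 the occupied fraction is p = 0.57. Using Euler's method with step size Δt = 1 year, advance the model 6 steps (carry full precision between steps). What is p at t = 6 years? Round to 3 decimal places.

0.332

Update rule: p ← p + [c·p·(1−p) − e·p]·Δt with Δt = 1.
  1  |  dp/dt·Δt = -0.083505  |  p_1 = 0.486495
  2  |  dp/dt·Δt = -0.052990  |  p_2 = 0.433505
  3  |  dp/dt·Δt = -0.036881  |  p_3 = 0.396623
  4  |  dp/dt·Δt = -0.027161  |  p_4 = 0.369462
  5  |  dp/dt·Δt = -0.020785  |  p_5 = 0.348677
  6  |  dp/dt·Δt = -0.016355  |  p_6 = 0.332323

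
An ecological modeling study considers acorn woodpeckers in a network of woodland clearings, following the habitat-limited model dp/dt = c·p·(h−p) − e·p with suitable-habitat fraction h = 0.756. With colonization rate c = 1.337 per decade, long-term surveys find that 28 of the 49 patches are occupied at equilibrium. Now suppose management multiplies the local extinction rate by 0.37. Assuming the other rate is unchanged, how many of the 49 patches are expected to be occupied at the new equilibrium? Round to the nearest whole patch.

34

Observed p* = 28/49 = 0.57143.
Balance c(h−p*) = e gives e = 1.337×(0.756 − 0.57143) = 0.24677.
New p* = 0.756 − e/c = 0.756 − 0.09130/1.33700 = 0.68771.
Expected occupied = 49 × 0.68771 = 33.70 ≈ 34.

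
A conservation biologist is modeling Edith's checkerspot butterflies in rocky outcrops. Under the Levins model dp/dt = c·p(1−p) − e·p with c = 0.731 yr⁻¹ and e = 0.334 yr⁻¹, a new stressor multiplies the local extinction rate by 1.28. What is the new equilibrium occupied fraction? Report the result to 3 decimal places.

Before: p* = 1 − 0.334/0.731 = 0.5431.
After the change, c = 0.731, e = 0.42752, so p* = 1 − 0.42752/0.731 = 0.4152.

0.415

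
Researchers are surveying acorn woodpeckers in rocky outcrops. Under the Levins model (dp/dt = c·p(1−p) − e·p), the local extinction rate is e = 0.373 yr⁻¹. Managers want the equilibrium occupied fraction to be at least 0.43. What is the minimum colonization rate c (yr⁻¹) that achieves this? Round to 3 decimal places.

0.654

p* = 1 − e/c ≥ 0.43 requires e/c ≤ 0.5700, i.e. c ≥ e/0.5700.
c_min = 0.373/0.5700 = 0.6544.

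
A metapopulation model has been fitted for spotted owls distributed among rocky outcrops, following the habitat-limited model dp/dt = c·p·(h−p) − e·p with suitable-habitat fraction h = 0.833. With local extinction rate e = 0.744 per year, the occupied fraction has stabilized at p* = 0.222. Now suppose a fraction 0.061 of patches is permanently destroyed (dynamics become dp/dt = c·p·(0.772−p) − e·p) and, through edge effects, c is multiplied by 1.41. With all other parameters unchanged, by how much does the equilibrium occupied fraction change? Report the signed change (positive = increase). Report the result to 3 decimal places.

0.117

Balance c(h−p*) = e gives c = e/(0.833 − 0.22200) = 0.744/0.61100 = 1.21768.
New p* = 0.772 − e/c = 0.772 − 0.74400/1.71693 = 0.33867.
Δp* = 0.33867 − 0.22200 = +0.11667.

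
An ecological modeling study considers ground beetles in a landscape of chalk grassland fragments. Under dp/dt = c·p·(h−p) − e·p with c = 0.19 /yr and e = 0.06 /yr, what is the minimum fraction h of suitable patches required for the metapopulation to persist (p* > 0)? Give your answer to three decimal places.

0.316

p* = h − e/c is positive only when h > e/c.
h_min = e/c = 0.06/0.19 = 0.3158.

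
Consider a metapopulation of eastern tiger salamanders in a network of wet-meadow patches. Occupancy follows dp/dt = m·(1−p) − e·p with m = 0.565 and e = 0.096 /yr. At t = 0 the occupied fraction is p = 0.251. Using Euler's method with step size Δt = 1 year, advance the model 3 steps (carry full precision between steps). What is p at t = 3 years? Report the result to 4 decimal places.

0.8312

Update rule: p ← p + [m·(1−p) − e·p]·Δt with Δt = 1.
  1  |  dp/dt·Δt = +0.399089  |  p_1 = 0.650089
  2  |  dp/dt·Δt = +0.135291  |  p_2 = 0.785380
  3  |  dp/dt·Δt = +0.045864  |  p_3 = 0.831244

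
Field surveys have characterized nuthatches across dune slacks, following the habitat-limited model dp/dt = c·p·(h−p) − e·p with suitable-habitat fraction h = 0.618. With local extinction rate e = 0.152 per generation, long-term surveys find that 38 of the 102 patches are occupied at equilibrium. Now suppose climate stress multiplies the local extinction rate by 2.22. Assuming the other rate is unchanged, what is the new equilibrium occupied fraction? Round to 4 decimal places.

Observed p* = 38/102 = 0.37255.
Balance c(h−p*) = e gives c = e/(0.618 − 0.37255) = 0.152/0.24545 = 0.61927.
New p* = 0.618 − e/c = 0.618 − 0.33744/0.61927 = 0.07310.

0.0731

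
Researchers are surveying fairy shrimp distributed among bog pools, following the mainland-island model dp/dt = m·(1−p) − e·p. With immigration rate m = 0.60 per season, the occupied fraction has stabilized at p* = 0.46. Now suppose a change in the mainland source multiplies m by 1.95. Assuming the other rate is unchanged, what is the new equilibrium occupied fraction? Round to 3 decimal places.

0.624

Balance m(1−p*) = e·p* gives e = m(1−p*)/p* = 0.60×0.54000/0.46000 = 0.70435.
New p* = m/(m+e) = 1.17000/(1.17000+0.70435) = 0.62422.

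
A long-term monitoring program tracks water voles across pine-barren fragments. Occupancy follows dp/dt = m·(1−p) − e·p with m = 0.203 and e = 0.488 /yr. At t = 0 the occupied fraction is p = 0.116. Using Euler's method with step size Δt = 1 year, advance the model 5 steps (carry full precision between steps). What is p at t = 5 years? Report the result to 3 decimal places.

0.293

Update rule: p ← p + [m·(1−p) − e·p]·Δt with Δt = 1.
p: 0.11600 → 0.23884  (Δp = +0.12284)
p: 0.23884 → 0.27680  (Δp = +0.03796)
p: 0.27680 → 0.28853  (Δp = +0.01173)
p: 0.28853 → 0.29216  (Δp = +0.00362)
p: 0.29216 → 0.29328  (Δp = +0.00112)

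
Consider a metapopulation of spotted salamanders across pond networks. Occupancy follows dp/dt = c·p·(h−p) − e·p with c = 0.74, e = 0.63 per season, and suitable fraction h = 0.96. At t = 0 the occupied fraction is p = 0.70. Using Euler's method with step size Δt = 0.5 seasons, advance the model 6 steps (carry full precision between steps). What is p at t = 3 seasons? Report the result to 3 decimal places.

Update rule: p ← p + [c·p·(h−p) − e·p]·Δt with Δt = 0.5.
t = 0.5: p = 0.70000 + (-0.15316) = 0.54684
t = 1: p = 0.54684 + (-0.08866) = 0.45818
t = 1.5: p = 0.45818 + (-0.05925) = 0.39893
t = 2: p = 0.39893 + (-0.04285) = 0.35608
t = 2.5: p = 0.35608 + (-0.03260) = 0.32348
t = 3: p = 0.32348 + (-0.02571) = 0.29777

0.298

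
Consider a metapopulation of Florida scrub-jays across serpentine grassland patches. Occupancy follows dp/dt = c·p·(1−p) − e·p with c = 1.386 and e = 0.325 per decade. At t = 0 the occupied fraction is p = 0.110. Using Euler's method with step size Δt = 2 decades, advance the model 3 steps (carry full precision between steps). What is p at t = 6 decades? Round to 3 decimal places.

0.826

Update rule: p ← p + [c·p·(1−p) − e·p]·Δt with Δt = 2.
  1  |  dp/dt·Δt = +0.199879  |  p_1 = 0.309879
  2  |  dp/dt·Δt = +0.391382  |  p_2 = 0.701261
  3  |  dp/dt·Δt = +0.124898  |  p_3 = 0.826159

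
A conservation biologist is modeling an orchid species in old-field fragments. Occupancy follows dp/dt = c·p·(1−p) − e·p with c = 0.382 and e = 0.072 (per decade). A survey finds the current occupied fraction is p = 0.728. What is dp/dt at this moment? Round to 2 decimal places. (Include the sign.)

0.02

Colonization term: c·p·(1−p) = 0.382×0.728×0.2720 = 0.07564.
Extinction term: e·p = 0.05242.
dp/dt = 0.07564 − 0.05242 = 0.02323.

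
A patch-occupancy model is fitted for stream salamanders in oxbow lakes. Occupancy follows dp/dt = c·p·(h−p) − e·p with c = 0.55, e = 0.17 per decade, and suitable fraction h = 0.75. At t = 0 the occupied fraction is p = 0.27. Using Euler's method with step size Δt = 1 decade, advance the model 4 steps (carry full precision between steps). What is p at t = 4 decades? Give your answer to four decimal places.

Update rule: p ← p + [c·p·(h−p) − e·p]·Δt with Δt = 1.
step 1: Δp = +0.02538, p = 0.29538
step 2: Δp = +0.02364, p = 0.31902
step 3: Δp = +0.02139, p = 0.34041
step 4: Δp = +0.01882, p = 0.35923

0.3592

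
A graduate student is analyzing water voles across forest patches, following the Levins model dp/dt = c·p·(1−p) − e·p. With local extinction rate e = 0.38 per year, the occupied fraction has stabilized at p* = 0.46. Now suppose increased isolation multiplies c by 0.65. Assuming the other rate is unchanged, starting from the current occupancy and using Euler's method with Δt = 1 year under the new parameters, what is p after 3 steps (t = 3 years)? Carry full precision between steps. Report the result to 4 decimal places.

Balance c(1−p*) = e gives c = e/(1 − 0.46000) = 0.38/0.54000 = 0.70370.
Starting from p₀ = 0.46000; update p ← p + (dp/dt)·Δt with the new parameters.
t = 1: p = 0.46000 + (-0.06118) = 0.39882
t = 2: p = 0.39882 + (-0.04188) = 0.35694
t = 3: p = 0.35694 + (-0.03065) = 0.32629

0.3263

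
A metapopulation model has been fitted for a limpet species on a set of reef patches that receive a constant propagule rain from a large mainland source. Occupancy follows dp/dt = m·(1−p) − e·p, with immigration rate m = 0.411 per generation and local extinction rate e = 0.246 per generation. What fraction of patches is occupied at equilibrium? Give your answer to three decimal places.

0.626

At equilibrium the propagule rain into empty patches balances local extinction: m(1−p*) = e·p*.
p* = m/(m+e) = 0.411/(0.411+0.246) = 0.411/0.6570 = 0.6256.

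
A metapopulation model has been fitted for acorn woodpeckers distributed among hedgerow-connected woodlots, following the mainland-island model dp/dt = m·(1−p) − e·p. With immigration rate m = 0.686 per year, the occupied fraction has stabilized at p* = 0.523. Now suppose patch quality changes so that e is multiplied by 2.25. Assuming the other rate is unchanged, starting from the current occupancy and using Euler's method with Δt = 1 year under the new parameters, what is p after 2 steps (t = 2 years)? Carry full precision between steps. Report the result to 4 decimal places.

0.5613

Balance m(1−p*) = e·p* gives e = m(1−p*)/p* = 0.686×0.47700/0.52300 = 0.62566.
Starting from p₀ = 0.52300; update p ← p + (dp/dt)·Δt with the new parameters.
step 1: Δp = -0.40903, p = 0.11397
step 2: Δp = +0.44737, p = 0.56134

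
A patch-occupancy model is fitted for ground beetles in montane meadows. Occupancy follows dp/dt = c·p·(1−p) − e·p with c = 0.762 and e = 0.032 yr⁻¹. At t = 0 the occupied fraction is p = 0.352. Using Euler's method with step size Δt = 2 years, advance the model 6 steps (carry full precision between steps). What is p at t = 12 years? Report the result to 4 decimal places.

0.9584

Update rule: p ← p + [c·p·(1−p) − e·p]·Δt with Δt = 2.
step 1: Δp = +0.32509, p = 0.67709
step 2: Δp = +0.28987, p = 0.96696
step 3: Δp = -0.01320, p = 0.95376
step 4: Δp = +0.00617, p = 0.95993
step 5: Δp = -0.00281, p = 0.95711
step 6: Δp = +0.00130, p = 0.95841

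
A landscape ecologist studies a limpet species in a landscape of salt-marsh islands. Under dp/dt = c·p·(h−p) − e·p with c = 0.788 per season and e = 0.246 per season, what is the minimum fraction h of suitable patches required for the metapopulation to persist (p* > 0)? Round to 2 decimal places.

0.31

p* = h − e/c is positive only when h > e/c.
h_min = e/c = 0.246/0.788 = 0.3122.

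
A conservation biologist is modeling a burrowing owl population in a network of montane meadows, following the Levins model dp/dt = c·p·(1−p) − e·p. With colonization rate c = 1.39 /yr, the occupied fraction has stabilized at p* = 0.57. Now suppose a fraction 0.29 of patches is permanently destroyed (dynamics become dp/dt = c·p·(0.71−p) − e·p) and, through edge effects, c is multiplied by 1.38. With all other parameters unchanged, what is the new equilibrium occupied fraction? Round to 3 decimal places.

Balance c(1−p*) = e gives e = 1.39×(1 − 0.57000) = 0.59770.
New p* = 0.71 − e/c = 0.71 − 0.59770/1.91820 = 0.39841.

0.398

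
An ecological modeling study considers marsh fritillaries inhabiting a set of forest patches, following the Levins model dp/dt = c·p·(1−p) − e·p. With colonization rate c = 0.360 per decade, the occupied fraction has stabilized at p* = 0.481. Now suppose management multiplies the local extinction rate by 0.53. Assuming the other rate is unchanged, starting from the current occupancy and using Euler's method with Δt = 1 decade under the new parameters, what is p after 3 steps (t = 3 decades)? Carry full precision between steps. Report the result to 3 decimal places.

0.594

Balance c(1−p*) = e gives e = 0.360×(1 − 0.48100) = 0.18684.
Starting from p₀ = 0.48100; update p ← p + (dp/dt)·Δt with the new parameters.
p: 0.48100 → 0.52324  (Δp = +0.04224)
p: 0.52324 → 0.56123  (Δp = +0.03799)
p: 0.56123 → 0.59430  (Δp = +0.03307)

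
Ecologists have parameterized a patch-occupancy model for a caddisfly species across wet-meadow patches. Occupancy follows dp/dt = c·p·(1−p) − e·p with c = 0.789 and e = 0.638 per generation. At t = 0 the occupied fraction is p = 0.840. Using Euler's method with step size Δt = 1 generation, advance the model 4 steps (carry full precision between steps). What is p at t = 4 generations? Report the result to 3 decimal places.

0.274

Update rule: p ← p + [c·p·(1−p) − e·p]·Δt with Δt = 1.
t = 1: p = 0.84000 + (-0.42988) = 0.41012
t = 2: p = 0.41012 + (-0.07078) = 0.33934
t = 3: p = 0.33934 + (-0.03961) = 0.29973
t = 4: p = 0.29973 + (-0.02562) = 0.27410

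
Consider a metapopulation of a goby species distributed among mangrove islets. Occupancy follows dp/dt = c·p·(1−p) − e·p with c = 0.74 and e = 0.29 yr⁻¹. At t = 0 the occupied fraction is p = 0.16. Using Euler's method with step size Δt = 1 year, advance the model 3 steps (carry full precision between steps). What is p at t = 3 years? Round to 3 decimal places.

Update rule: p ← p + [c·p·(1−p) − e·p]·Δt with Δt = 1.
t = 1: p = 0.16000 + (+0.05306) = 0.21306
t = 2: p = 0.21306 + (+0.06228) = 0.27534
t = 3: p = 0.27534 + (+0.06780) = 0.34314

0.343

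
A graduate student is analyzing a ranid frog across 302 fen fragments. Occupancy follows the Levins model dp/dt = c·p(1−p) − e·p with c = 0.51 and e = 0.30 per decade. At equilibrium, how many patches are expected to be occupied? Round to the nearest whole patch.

124

p* = 1 − e/c = 1 − 0.30/0.51 = 0.4118.
Expected occupied patches = N × p* = 302 × 0.4118 = 124.35 ≈ 124.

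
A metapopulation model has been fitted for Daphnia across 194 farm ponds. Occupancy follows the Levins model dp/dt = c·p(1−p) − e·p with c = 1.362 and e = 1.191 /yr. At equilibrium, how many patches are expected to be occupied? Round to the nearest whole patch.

24

p* = 1 − e/c = 1 − 1.191/1.362 = 0.1256.
Expected occupied patches = N × p* = 194 × 0.1256 = 24.36 ≈ 24.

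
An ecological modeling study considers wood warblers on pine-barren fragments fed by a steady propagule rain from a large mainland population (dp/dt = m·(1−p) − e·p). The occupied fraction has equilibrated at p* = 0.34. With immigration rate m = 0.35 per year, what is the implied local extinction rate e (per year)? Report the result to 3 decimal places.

0.679

At equilibrium m(1−p*) = e·p*, so e = m(1−p*)/p*.
e = 0.35 × 0.6600 / 0.34 = 0.6794.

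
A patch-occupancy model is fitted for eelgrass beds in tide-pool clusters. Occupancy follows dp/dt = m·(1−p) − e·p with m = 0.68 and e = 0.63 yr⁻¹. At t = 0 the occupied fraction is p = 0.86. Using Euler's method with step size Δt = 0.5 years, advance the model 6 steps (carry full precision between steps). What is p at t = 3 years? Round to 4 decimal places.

Update rule: p ← p + [m·(1−p) − e·p]·Δt with Δt = 0.5.
p: 0.86000 → 0.63670  (Δp = -0.22330)
p: 0.63670 → 0.55966  (Δp = -0.07704)
p: 0.55966 → 0.53308  (Δp = -0.02658)
p: 0.53308 → 0.52391  (Δp = -0.00917)
p: 0.52391 → 0.52075  (Δp = -0.00316)
p: 0.52075 → 0.51966  (Δp = -0.00109)

0.5197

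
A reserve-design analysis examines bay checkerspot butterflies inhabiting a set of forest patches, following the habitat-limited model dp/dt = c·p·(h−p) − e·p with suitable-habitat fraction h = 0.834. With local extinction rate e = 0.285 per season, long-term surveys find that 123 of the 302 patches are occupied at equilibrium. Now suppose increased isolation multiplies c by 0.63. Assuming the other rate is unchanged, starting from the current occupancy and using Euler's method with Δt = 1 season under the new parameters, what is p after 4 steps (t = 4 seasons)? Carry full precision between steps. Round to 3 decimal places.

Observed p* = 123/302 = 0.40728.
Balance c(h−p*) = e gives c = e/(0.834 − 0.40728) = 0.285/0.42672 = 0.66789.
Starting from p₀ = 0.40728; update p ← p + (dp/dt)·Δt with the new parameters.
t = 1: p = 0.40728 + (-0.04295) = 0.36434
t = 2: p = 0.36434 + (-0.03184) = 0.33250
t = 3: p = 0.33250 + (-0.02460) = 0.30790
t = 4: p = 0.30790 + (-0.01959) = 0.28831

0.288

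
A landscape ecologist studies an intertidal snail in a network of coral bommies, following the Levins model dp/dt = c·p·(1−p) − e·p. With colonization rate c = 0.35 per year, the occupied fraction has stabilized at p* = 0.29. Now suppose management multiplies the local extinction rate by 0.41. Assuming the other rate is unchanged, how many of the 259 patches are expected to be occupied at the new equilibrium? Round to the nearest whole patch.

Balance c(1−p*) = e gives e = 0.35×(1 − 0.29000) = 0.24850.
New p* = 1 − e/c = 1 − 0.10188/0.35000 = 0.70891.
Expected occupied = 259 × 0.70891 = 183.61 ≈ 184.

184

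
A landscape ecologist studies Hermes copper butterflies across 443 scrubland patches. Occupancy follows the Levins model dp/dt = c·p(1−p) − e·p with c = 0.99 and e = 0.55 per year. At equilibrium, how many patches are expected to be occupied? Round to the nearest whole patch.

p* = 1 − e/c = 1 − 0.55/0.99 = 0.4444.
Expected occupied patches = N × p* = 443 × 0.4444 = 196.89 ≈ 197.

197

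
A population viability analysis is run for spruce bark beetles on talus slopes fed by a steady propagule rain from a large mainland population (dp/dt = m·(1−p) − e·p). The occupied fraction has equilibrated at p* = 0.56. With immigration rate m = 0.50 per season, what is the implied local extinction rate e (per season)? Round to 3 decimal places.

0.393

At equilibrium m(1−p*) = e·p*, so e = m(1−p*)/p*.
e = 0.50 × 0.4400 / 0.56 = 0.3929.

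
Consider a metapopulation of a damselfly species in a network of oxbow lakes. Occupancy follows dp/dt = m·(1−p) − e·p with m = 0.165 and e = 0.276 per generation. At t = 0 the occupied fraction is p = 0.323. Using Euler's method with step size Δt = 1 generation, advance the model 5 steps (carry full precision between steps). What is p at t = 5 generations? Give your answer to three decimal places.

Update rule: p ← p + [m·(1−p) − e·p]·Δt with Δt = 1.
t = 1: p = 0.32300 + (+0.02256) = 0.34556
t = 2: p = 0.34556 + (+0.01261) = 0.35817
t = 3: p = 0.35817 + (+0.00705) = 0.36521
t = 4: p = 0.36521 + (+0.00394) = 0.36916
t = 5: p = 0.36916 + (+0.00220) = 0.37136

0.371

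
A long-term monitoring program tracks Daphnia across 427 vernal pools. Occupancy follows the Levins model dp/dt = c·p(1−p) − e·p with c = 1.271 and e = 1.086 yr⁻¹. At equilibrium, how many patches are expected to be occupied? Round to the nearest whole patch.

p* = 1 − e/c = 1 − 1.086/1.271 = 0.1456.
Expected occupied patches = N × p* = 427 × 0.1456 = 62.15 ≈ 62.

62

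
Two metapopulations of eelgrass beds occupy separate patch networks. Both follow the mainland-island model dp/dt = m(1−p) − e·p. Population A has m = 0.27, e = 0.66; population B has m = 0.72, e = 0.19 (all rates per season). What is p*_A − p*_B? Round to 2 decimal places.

A: p*_A = m/(m+e) = 0.27/0.9300 = 0.2903.
B: p*_B = 0.72/0.9100 = 0.7912.
p*_A − p*_B = 0.2903 − 0.7912 = -0.5009.

-0.50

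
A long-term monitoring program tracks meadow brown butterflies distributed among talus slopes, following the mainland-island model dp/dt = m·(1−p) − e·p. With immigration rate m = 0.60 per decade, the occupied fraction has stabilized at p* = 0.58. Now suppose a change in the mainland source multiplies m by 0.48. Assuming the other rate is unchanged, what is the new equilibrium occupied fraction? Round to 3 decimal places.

Balance m(1−p*) = e·p* gives e = m(1−p*)/p* = 0.60×0.42000/0.58000 = 0.43448.
New p* = m/(m+e) = 0.28800/(0.28800+0.43448) = 0.39863.

0.399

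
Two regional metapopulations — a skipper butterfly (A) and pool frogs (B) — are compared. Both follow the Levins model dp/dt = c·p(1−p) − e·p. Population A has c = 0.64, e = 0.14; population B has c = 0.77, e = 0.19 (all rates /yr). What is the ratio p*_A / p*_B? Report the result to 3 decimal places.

1.037

A: p*_A = 1 − 0.14/0.64 = 0.7812.
B: p*_B = 1 − 0.19/0.77 = 0.7532.
p*_A / p*_B = 0.7812/0.7532 = 1.0372.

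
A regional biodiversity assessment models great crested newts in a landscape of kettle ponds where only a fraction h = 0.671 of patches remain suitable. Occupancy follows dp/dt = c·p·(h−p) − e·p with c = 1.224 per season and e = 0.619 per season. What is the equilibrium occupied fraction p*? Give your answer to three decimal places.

0.165

Setting dp/dt = 0 and dividing by p* gives c·(h−p*) = e.
So p* = h − e/c = 0.671 − 0.619/1.224 = 0.671 − 0.5057 = 0.1653.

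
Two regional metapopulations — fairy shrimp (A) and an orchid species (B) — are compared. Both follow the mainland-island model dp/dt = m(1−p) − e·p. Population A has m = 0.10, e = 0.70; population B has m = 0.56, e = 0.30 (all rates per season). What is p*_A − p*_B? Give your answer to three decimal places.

A: p*_A = m/(m+e) = 0.10/0.8000 = 0.1250.
B: p*_B = 0.56/0.8600 = 0.6512.
p*_A − p*_B = 0.1250 − 0.6512 = -0.5262.

-0.526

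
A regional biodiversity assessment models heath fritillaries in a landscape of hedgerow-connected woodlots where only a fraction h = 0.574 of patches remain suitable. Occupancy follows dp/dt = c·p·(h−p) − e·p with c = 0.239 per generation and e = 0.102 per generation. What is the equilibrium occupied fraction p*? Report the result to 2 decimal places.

Setting dp/dt = 0 and dividing by p* gives c·(h−p*) = e.
So p* = h − e/c = 0.574 − 0.102/0.239 = 0.574 − 0.4268 = 0.1472.

0.15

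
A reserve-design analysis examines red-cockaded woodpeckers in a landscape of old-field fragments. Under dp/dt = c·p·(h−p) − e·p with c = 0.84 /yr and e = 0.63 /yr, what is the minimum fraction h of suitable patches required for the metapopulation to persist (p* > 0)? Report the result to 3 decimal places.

0.750

p* = h − e/c is positive only when h > e/c.
h_min = e/c = 0.63/0.84 = 0.7500.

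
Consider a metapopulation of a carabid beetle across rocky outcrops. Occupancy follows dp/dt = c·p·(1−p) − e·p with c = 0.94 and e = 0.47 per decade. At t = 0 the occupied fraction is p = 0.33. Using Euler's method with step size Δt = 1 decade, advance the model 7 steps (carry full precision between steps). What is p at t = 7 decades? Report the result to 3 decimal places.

0.496

Update rule: p ← p + [c·p·(1−p) − e·p]·Δt with Δt = 1.
t = 1: p = 0.33000 + (+0.05273) = 0.38273
t = 2: p = 0.38273 + (+0.04219) = 0.42492
t = 3: p = 0.42492 + (+0.02999) = 0.45491
t = 4: p = 0.45491 + (+0.01928) = 0.47419
t = 5: p = 0.47419 + (+0.01150) = 0.48570
t = 6: p = 0.48570 + (+0.00653) = 0.49223
t = 7: p = 0.49223 + (+0.00360) = 0.49582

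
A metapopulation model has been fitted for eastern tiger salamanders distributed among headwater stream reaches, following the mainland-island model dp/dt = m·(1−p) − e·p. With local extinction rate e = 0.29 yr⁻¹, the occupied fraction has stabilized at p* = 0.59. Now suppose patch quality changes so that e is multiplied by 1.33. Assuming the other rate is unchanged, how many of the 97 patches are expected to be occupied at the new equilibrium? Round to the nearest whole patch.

Balance m(1−p*) = e·p* gives m = e·p*/(1−p*) = 0.29×0.59000/0.41000 = 0.41732.
New p* = m/(m+e) = 0.41732/(0.41732+0.38570) = 0.51969.
Expected occupied = 97 × 0.51969 = 50.41 ≈ 50.

50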